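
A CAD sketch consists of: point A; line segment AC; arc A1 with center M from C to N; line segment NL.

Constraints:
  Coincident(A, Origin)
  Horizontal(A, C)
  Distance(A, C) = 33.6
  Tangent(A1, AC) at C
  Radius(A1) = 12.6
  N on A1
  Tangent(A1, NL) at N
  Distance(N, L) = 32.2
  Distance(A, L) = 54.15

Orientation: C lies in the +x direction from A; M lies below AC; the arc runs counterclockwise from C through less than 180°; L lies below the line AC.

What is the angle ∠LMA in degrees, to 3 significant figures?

100°

A is at the origin; A and C share the same y with |AC| = 33.6 and C on the +x side, so C = (33.6, 0.00). Since A1 is tangent to AC there, MC ⟂ AC, so M = C + (0, -12.6) = (33.6, -12.6). Since MN ⟂ NL (tangency), |ML| = √(12.6² + 32.2²) = 34.6 regardless of where N sits on A1. So L lies on both circle(A, 54.15) and circle(M, 34.6); the below-AC intersection is L = (27.5, -46.6). N is the foot of the tangent from L: N = (21.2, -15.1).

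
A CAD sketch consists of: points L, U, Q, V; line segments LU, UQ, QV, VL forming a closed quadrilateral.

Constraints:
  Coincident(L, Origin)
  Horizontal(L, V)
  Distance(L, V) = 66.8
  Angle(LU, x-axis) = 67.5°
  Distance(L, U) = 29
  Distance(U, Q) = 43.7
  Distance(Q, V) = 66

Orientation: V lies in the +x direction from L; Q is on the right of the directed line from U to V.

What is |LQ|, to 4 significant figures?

16.35

Checks: |UQ| = 43.70 ✓; |QV| = 66.00 ✓.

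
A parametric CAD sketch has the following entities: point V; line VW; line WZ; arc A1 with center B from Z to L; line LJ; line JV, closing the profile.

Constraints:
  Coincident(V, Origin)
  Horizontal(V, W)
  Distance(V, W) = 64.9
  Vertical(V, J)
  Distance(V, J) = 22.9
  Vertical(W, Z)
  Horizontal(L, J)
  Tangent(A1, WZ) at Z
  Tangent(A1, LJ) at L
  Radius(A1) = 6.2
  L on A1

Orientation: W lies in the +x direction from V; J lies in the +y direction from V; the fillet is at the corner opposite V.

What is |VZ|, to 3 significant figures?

67.0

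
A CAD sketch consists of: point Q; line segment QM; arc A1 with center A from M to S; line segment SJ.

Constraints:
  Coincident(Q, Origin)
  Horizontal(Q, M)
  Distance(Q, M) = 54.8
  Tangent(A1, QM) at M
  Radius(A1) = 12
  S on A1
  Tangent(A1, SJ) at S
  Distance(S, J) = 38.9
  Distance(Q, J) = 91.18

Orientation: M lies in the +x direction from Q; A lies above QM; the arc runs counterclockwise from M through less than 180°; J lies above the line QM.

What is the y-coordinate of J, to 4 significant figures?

44.14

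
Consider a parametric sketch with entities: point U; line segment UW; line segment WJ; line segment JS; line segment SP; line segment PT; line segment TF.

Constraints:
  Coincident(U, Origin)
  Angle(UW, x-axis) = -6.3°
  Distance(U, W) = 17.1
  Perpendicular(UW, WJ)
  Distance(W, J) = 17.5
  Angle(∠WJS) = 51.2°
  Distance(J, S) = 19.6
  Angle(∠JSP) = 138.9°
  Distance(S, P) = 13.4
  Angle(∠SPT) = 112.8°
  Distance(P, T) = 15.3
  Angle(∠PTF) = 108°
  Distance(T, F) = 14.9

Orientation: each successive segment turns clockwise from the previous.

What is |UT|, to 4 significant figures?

20.42

∠JSP = 138.9° gives SP at 93.80° from the x-axis; with |SP| = 13.4, P = (0.3532, 7.983). ∠SPT = 112.8° gives PT at 26.60° from the x-axis; with |PT| = 15.3, T = (14.03, 14.83). Then |UT| = |T − U| = 20.42.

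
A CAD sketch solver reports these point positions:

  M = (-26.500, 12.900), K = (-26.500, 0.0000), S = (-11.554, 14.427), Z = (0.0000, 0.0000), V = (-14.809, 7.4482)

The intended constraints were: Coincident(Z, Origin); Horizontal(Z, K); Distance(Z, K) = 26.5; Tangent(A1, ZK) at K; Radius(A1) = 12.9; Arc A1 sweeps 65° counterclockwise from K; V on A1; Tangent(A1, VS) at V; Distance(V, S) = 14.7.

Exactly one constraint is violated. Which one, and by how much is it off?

Distance(V, S) = 14.7 — off by 7.00.

Z = (0.00, 0.00) ✓; Z.y = 0.00, K.y = 0.00 ✓; |ZK| = 26.50 ✓; ∠(MK, KZ) = 90.00° ✓; |MK| = 12.90 ✓; bearing(M→V) − bearing(M→K) = 65.00° ✓; |MV| = 12.90 ✓; ∠(MV, VS) = 90.00° ✓; |VS| = 7.701 ✗.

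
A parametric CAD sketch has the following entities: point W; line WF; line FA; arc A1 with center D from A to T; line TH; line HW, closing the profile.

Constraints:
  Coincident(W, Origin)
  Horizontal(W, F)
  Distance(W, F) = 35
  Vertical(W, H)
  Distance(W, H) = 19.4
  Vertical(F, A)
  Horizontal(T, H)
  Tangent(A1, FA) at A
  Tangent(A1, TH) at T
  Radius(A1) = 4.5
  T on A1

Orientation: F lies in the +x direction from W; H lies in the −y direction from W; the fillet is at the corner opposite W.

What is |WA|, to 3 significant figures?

38.0

The virtual corner opposite W is at (35.0, -19.4). Since A1 is tangent to FA there, DA ⟂ FA and A1 meets TH tangentially, so DT is at right angles to TH, with radius 4.5, so the center D sits 4.5 in from both sides at D = (30.5, -14.9). That places the tangent points at A = (35.0, -14.9) on FA and T = (30.5, -19.4) on TH. Then |WA| = |A − W| = 38.0.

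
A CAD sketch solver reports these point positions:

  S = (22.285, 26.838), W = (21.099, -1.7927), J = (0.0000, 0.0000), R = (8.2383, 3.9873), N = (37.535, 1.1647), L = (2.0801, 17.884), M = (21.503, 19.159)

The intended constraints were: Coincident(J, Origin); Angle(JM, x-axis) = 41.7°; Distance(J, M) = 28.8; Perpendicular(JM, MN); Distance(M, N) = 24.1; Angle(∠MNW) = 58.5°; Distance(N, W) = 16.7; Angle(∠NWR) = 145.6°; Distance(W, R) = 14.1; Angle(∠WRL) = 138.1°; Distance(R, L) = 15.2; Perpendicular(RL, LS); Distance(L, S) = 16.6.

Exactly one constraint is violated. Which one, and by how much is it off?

Distance(L, S) = 16.6 — off by 5.50.

J = (0.00, 0.00) ✓; JM at 41.70° ✓; |JM| = 28.80 ✓; ∠(JM, MN) = 90.00° ✓; |MN| = 24.10 ✓; ∠MNW = 58.50° ✓; |NW| = 16.70 ✓; ∠NWR = 145.6° ✓; |WR| = 14.10 ✓; ∠WRL = 138.1° ✓; |RL| = 15.20 ✓; ∠(RL, LS) = 90.00° ✓; |LS| = 22.10 ✗.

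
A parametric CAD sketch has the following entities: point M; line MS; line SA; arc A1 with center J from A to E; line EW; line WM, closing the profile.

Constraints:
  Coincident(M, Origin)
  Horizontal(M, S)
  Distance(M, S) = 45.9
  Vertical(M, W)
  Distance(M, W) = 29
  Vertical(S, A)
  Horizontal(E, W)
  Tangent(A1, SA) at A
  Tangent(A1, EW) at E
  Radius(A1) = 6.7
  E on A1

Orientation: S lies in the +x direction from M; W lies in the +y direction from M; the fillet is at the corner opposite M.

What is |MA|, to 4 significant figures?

51.03

M is at the origin; M and S share the same y with |MS| = 45.9 and S on the +x side, so S = (45.90, 0.000). M and W share the same x with |MW| = 29.0 and W on the +y side, so W = (0.000, 29.00). The virtual corner opposite M is at (45.90, 29.00). The tangent condition forces JA to be normal to SA and the tangent condition forces JE to be normal to EW, with radius 6.7, so the center J sits 6.7 in from both sides at J = (39.20, 22.30). That places the tangent points at A = (45.90, 22.30) on SA and E = (39.20, 29.00) on EW. Then |MA| = |A − M| = 51.03.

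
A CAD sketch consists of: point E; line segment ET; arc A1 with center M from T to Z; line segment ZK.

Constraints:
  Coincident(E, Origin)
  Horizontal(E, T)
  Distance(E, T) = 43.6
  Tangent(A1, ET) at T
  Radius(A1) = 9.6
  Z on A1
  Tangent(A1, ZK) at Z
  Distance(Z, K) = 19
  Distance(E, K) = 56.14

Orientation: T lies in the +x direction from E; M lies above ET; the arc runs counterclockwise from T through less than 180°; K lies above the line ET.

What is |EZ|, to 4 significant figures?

54.21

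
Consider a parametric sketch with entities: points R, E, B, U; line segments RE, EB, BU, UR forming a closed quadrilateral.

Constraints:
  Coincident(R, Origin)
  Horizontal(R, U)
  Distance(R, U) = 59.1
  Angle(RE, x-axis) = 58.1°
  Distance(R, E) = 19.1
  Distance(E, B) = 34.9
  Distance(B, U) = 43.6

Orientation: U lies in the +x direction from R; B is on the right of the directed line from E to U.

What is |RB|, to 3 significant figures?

25.9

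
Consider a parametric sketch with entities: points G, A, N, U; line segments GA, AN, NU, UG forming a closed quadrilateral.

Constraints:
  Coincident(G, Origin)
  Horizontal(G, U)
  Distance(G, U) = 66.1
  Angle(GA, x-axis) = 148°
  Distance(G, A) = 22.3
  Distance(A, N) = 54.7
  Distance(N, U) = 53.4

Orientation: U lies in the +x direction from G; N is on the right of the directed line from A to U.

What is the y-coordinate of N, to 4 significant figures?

-26.75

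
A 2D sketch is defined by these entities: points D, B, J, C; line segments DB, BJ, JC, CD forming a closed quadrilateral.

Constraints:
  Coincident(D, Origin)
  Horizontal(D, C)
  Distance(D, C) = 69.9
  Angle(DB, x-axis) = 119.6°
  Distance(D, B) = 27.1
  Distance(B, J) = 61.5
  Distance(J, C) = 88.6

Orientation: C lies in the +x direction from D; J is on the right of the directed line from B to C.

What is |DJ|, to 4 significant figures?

39.21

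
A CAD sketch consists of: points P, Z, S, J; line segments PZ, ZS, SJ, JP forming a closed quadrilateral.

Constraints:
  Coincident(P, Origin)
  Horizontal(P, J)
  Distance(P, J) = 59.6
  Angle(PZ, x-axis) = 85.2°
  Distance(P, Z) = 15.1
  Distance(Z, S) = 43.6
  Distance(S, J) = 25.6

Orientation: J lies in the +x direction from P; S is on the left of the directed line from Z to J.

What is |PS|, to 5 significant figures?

49.066

P is at the origin; P and J share the same y with |PJ| = 59.6 and J in +x, so J = (59.6, 0). PZ runs at 85.2° with |PZ| = 15.1, so Z = (1.2635, 15.047). S is determined by |ZS| = 43.6 and |SJ| = 25.6 together: it lies at the intersection of circle(Z, 43.6) and circle(J, 25.6). With |ZJ| = 60.246, the foot of the radical line on ZJ is 40.461 from Z and the perpendicular offset is √(43.6² − 40.461²) = 16.245. Taking the left-of-ZJ solution: S = (44.499, 20.672).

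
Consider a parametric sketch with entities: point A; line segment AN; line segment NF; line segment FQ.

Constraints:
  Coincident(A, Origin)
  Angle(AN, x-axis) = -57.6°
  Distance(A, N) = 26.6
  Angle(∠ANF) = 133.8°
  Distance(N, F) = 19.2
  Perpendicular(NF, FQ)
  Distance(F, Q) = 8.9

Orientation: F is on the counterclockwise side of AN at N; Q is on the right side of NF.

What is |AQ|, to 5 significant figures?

46.948

A is at the origin; AN runs at -57.6° with length 26.6, so N = 26.6·(cos -57.6°, sin -57.6°) = (14.253, -22.459). ∠ANF = 133.8°, so NF runs at -57.6° + (180° − 133.8°) = -11.400° from the x-axis; with |NF| = 19.2, F = N + 19.2·(cos -11.400°, sin -11.400°) = (33.074, -26.254). The perpendicularity gives FQ at right angles to NF; with |FQ| = 8.9 on the right of NF, Q = F + 8.9·(-0.19766, -0.98027) = (31.315, -34.979). Then |AQ| = |Q − A| = 46.948.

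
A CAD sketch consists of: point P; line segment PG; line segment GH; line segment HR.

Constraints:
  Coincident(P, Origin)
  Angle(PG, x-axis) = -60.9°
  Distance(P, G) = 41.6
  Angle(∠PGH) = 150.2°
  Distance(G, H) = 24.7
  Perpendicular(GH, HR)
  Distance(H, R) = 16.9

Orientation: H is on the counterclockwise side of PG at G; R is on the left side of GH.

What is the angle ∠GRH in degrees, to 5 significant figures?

55.620°

P is at the origin; PG runs at -60.9° with length 41.6, so G = 41.6·(cos -60.9°, sin -60.9°) = (20.232, -36.349). ∠PGH = 150.2°, so GH runs at -60.9° + (180° − 150.2°) = -31.100° from the x-axis; with |GH| = 24.7, H = G + 24.7·(cos -31.100°, sin -31.100°) = (41.381, -49.107). The perpendicularity gives HR at right angles to GH; with |HR| = 16.9 on the left of GH, R = H + 16.9·(0.51653, 0.85627) = (50.111, -34.636). Then cos ∠GRH = RG·RH / (|RG||RH|), giving 55.620°.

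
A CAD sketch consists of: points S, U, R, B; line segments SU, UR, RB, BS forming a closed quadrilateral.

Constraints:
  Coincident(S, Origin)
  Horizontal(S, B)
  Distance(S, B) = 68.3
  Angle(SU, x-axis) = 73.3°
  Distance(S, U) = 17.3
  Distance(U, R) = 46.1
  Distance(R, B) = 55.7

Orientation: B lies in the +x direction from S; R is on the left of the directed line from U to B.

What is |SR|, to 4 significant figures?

61.55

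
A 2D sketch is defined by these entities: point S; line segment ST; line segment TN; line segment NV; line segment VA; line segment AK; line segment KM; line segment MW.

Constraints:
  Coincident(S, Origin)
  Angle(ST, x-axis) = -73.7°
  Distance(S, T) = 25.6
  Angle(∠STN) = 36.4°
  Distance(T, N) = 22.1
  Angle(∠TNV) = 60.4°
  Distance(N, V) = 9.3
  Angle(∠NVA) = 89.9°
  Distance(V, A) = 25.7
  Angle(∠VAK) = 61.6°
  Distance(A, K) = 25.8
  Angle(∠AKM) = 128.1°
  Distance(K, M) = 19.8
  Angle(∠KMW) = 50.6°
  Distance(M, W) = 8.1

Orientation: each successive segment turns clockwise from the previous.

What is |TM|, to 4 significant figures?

37.50

S is at the origin; ST runs at -73.7° with length 25.6, so T = (7.185, -24.57). ∠STN = 36.4° gives TN at 142.7° from the x-axis; with |TN| = 22.1, N = (-10.39, -11.18). ∠TNV = 60.4° gives NV at 23.10° from the x-axis; with |NV| = 9.3, V = (-1.841, -7.530). ∠NVA = 89.9° gives VA at -67.00° from the x-axis; with |VA| = 25.7, A = (8.201, -31.19). ∠VAK = 61.6° gives AK at 174.6° from the x-axis; with |AK| = 25.8, K = (-17.48, -28.76). ∠AKM = 128.1° gives KM at 122.7° from the x-axis; with |KM| = 19.8, M = (-28.18, -12.10). Then |TM| = |M − T| = 37.50.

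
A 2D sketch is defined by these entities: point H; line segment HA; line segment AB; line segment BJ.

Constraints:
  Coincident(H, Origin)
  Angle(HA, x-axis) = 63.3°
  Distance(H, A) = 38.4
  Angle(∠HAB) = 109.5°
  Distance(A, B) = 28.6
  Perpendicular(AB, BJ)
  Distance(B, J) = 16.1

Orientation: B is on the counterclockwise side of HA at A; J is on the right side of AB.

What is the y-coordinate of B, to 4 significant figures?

54.95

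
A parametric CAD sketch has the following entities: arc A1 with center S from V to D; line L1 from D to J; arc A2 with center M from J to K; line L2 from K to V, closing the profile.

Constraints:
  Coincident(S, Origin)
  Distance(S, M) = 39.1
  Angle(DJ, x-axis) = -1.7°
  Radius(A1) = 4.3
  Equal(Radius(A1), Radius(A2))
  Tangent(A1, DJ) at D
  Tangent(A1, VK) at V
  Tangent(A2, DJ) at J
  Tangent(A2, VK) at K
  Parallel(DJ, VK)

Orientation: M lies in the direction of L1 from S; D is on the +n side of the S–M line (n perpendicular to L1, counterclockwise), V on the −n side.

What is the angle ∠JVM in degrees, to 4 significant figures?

6.129°

Tangency of A1 to both parallel lines with radius 4.3 puts D and V at S ± 4.3·n: D = (0.1276, 4.298), V = (-0.1276, -4.298). Equal radii place J and K the same way about M: J = M + 4.3·n = (39.21, 3.138), K = M − 4.3·n = (38.96, -5.458). Then cos ∠JVM = VJ·VM / (|VJ||VM|), giving 6.129°.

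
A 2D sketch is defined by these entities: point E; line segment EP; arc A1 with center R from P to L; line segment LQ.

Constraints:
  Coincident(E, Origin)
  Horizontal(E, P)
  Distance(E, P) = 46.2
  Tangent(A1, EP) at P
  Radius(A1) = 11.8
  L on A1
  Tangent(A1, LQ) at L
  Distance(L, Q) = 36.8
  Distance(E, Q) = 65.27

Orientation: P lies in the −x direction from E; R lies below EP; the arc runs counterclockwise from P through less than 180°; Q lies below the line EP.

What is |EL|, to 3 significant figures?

59.3

Checks: |RL| = 11.80 ✓; ∠(RL, LQ) = 90.00° ✓; |LQ| = 36.80 ✓; |EQ| = 65.27 ✓.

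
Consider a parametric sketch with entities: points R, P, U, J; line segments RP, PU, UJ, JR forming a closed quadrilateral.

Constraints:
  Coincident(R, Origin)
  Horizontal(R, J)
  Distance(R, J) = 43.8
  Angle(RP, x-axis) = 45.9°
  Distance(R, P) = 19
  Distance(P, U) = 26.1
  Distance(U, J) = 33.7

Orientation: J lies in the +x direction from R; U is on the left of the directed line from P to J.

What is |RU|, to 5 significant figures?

45.091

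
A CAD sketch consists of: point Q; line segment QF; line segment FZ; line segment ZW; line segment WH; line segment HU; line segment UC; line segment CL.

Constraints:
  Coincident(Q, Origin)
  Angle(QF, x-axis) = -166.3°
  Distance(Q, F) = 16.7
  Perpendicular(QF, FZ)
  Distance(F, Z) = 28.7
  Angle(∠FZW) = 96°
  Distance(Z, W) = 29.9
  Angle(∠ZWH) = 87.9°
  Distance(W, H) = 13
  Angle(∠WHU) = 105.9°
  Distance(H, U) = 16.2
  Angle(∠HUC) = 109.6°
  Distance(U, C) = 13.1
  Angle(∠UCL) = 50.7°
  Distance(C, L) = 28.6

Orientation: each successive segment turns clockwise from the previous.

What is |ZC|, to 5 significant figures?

8.7764

∠WHU = 105.9° gives HU at -146.50° from the x-axis; with |HU| = 16.2, U = (-4.4503, 12.675). ∠HUC = 109.6° gives UC at 143.10° from the x-axis; with |UC| = 13.1, C = (-14.926, 20.540). Then |ZC| = |C − Z| = 8.7764.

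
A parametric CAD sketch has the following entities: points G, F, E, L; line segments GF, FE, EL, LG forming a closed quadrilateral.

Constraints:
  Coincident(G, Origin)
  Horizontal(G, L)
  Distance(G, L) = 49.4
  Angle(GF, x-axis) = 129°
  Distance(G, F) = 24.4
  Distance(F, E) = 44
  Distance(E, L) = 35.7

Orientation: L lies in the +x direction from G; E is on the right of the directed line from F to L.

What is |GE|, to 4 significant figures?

19.91

Checks: |FE| = 44.00 ✓; |EL| = 35.70 ✓.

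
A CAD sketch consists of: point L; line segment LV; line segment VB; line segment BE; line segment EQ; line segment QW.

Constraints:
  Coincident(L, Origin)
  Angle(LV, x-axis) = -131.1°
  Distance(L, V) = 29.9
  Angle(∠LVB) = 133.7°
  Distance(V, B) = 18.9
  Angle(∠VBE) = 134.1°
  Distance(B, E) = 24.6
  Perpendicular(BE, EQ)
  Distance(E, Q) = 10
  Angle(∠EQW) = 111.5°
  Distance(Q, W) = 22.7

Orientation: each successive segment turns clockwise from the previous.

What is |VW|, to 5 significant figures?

17.296

L is at the origin; LV runs at -131.1° with length 29.9, so V = (-19.656, -22.532). ∠LVB = 133.7° gives VB at -177.40° from the x-axis; with |VB| = 18.9, B = (-38.536, -23.389). ∠VBE = 134.1° gives BE at 136.70° from the x-axis; with |BE| = 24.6, E = (-56.439, -6.5178). BE is perpendicular to EQ, so EQ runs at 46.700°; with |EQ| = 10.0, Q = (-49.581, 0.75995). ∠EQW = 111.5° gives QW at -21.800° from the x-axis; with |QW| = 22.7, W = (-28.504, -7.6701). Then |VW| = |W − V| = 17.296.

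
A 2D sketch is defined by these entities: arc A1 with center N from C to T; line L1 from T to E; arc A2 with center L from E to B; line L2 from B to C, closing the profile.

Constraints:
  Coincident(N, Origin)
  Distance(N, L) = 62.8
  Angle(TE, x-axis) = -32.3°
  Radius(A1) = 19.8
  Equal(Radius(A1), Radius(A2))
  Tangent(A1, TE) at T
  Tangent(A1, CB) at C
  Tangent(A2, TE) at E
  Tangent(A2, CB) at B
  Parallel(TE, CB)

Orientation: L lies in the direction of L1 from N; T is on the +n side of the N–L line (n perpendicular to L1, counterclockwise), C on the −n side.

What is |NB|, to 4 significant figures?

65.85

The slot axis is L1's direction at -32.3°, so u = (cos -32.3°, sin -32.3°) = (0.8453, -0.5344) and n = (−sin -32.3°, cos -32.3°) = (0.5344, 0.8453). N is at the origin and L lies 62.8 along u from N, so L = 62.8·u = (53.08, -33.56). Tangency of A1 to both parallel lines with radius 19.8 puts T and C at N ± 19.8·n: T = (10.58, 16.74), C = (-10.58, -16.74). Equal radii place E and B the same way about L: E = L + 19.8·n = (63.66, -16.82), B = L − 19.8·n = (42.50, -50.29). Then |NB| = |B − N| = 65.85.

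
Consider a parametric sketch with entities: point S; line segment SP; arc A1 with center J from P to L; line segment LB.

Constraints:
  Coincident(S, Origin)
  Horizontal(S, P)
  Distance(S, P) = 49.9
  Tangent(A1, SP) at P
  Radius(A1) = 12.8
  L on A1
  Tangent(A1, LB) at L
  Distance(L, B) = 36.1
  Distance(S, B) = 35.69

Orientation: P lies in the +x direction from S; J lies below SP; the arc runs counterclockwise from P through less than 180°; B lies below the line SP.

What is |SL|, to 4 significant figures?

40.48

Checks: |JL| = 12.80 ✓; ∠(JL, LB) = 90.00° ✓; |LB| = 36.10 ✓; |SB| = 35.69 ✓.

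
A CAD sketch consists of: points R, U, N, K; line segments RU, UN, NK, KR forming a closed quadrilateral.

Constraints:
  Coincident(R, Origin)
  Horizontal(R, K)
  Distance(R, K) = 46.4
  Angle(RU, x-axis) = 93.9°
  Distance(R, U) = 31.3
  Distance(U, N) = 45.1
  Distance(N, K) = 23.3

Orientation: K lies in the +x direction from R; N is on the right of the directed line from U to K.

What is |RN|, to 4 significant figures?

24.47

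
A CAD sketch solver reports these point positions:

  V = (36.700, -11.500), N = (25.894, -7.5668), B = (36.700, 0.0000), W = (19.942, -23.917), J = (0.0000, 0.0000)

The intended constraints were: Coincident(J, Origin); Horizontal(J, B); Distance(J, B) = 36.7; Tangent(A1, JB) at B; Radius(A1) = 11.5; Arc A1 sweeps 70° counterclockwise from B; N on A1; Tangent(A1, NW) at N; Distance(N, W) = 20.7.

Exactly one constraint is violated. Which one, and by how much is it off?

Distance(N, W) = 20.7 — off by 3.30.

J = (0.00, 0.00) ✓; J.y = 0.00, B.y = 0.00 ✓; |JB| = 36.70 ✓; ∠(VB, BJ) = 90.00° ✓; |VB| = 11.50 ✓; bearing(V→N) − bearing(V→B) = 70.00° ✓; |VN| = 11.50 ✓; ∠(VN, NW) = 90.00° ✓; |NW| = 17.40 ✗.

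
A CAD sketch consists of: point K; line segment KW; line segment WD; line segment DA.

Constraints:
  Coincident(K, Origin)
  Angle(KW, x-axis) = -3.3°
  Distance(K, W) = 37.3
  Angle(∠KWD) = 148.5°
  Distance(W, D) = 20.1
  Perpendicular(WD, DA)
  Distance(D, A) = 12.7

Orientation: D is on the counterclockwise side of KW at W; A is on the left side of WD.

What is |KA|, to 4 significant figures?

52.35

K is at the origin; KW runs at -3.3° with length 37.3, so W = 37.3·(cos -3.3°, sin -3.3°) = (37.24, -2.147). ∠KWD = 148.5°, so WD runs at -3.3° + (180° − 148.5°) = 28.20° from the x-axis; with |WD| = 20.1, D = W + 20.1·(cos 28.20°, sin 28.20°) = (54.95, 7.351). WD ⟂ DA; with |DA| = 12.7 on the left of WD, A = D + 12.7·(-0.4726, 0.8813) = (48.95, 18.54). Then |KA| = |A − K| = 52.35.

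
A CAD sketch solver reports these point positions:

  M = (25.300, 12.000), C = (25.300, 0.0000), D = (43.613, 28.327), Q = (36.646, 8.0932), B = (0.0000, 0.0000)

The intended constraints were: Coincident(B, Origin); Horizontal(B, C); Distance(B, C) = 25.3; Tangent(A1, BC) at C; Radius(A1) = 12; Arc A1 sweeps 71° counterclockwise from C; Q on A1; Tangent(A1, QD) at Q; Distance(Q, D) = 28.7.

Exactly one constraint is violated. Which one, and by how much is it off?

Distance(Q, D) = 28.7 — off by 7.30.

B = (0.00, 0.00) ✓; B.y = 0.00, C.y = 0.00 ✓; |BC| = 25.30 ✓; ∠(MC, CB) = 90.00° ✓; |MC| = 12.00 ✓; bearing(M→Q) − bearing(M→C) = 71.00° ✓; |MQ| = 12.00 ✓; ∠(MQ, QD) = 90.00° ✓; |QD| = 21.40 ✗.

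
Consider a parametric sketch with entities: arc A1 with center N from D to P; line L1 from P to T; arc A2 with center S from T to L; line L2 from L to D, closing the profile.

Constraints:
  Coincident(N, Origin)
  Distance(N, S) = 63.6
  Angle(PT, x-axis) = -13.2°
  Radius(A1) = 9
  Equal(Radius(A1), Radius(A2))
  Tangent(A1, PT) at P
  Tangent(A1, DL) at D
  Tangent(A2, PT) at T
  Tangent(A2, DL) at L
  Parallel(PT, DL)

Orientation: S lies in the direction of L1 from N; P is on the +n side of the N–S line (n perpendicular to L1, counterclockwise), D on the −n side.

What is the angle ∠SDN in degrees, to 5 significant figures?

81.946°

The slot axis is L1's direction at -13.2°, so u = (cos -13.2°, sin -13.2°) = (0.97358, -0.22835) and n = (−sin -13.2°, cos -13.2°) = (0.22835, 0.97358). N is at the origin and S lies 63.6 along u from N, so S = 63.6·u = (61.920, -14.523). Tangency of A1 to both parallel lines with radius 9.0 puts P and D at N ± 9.0·n: P = (2.0552, 8.7622), D = (-2.0552, -8.7622). Then cos ∠SDN = DS·DN / (|DS||DN|), giving 81.946°.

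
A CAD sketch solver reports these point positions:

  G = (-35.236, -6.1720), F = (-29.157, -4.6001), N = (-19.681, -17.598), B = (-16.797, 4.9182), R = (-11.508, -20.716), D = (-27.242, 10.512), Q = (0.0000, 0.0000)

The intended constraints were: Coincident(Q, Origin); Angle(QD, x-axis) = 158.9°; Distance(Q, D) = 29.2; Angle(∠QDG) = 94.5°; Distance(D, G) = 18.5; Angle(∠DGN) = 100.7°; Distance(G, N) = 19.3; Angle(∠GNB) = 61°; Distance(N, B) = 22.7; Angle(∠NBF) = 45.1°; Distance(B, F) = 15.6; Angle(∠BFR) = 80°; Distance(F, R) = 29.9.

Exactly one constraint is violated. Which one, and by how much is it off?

Distance(F, R) = 29.9 — off by 6.00.

Q = (0.00, 0.00) ✓; QD at 158.9° ✓; |QD| = 29.20 ✓; ∠QDG = 94.50° ✓; |DG| = 18.50 ✓; ∠DGN = 100.7° ✓; |GN| = 19.30 ✓; ∠GNB = 61.00° ✓; |NB| = 22.70 ✓; ∠NBF = 45.10° ✓; |BF| = 15.60 ✓; ∠BFR = 80.00° ✓; |FR| = 23.90 ✗.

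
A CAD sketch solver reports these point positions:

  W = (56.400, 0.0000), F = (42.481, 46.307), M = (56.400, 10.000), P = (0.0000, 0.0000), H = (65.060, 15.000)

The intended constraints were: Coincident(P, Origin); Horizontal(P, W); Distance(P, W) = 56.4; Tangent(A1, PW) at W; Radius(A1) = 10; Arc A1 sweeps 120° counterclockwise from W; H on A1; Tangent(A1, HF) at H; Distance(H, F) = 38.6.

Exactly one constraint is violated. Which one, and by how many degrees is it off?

Tangent(A1, HF) at H — off by 5.80°.

P = (0.00, 0.00) ✓; P.y = 0.00, W.y = 0.00 ✓; |PW| = 56.40 ✓; ∠(MW, WP) = 90.00° ✓; |MW| = 10.00 ✓; bearing(M→H) − bearing(M→W) = 120.0° ✓; |MH| = 10.00 ✓; ∠(MH, HF) = 84.20° ✗; |HF| = 38.60 ✓.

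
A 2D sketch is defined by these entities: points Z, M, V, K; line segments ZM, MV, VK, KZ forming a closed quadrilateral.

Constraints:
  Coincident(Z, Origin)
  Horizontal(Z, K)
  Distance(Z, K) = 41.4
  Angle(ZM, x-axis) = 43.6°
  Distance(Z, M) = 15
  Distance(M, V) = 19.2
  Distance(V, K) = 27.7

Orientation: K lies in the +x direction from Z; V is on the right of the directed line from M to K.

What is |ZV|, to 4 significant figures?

17.20

Z is at the origin; ZK is horizontal with |ZK| = 41.4 and K in +x, so K = (41.4, 0). ZM runs at 43.6° with |ZM| = 15.0, so M = (10.86, 10.34). V is determined by |MV| = 19.2 and |VK| = 27.7 together: it lies at the intersection of circle(M, 19.2) and circle(K, 27.7). With |MK| = 32.24, the foot of the radical line on MK is 9.939 from M and the perpendicular offset is √(19.2² − 9.939²) = 16.43. Taking the right-of-MK solution: V = (15.01, -8.403).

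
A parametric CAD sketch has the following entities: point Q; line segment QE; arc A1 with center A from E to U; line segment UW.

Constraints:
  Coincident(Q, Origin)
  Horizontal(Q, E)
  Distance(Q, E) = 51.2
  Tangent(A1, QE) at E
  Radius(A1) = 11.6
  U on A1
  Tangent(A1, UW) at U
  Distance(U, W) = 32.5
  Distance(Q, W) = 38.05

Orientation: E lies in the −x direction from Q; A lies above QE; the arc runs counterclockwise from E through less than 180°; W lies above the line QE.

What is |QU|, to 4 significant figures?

42.16

Checks: |AU| = 11.60 ✓; ∠(AU, UW) = 90.00° ✓; |UW| = 32.50 ✓; |QW| = 38.05 ✓.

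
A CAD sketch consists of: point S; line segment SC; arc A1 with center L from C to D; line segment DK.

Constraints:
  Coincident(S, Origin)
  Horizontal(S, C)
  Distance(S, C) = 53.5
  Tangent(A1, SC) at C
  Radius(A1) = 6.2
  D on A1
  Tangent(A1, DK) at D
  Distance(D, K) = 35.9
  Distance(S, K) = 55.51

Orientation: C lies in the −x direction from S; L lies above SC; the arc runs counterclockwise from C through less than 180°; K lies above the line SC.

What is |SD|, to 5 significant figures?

47.713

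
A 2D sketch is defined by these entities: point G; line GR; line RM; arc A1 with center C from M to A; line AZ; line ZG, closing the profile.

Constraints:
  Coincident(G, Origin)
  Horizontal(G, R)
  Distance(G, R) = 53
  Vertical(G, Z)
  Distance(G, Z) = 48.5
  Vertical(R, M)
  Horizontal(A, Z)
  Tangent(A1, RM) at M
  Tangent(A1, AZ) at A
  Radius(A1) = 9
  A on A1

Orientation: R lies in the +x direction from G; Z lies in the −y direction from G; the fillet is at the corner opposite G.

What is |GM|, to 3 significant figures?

66.1

G is at the origin; G and R share the same y with |GR| = 53.0 and R on the +x side, so R = (53.0, 0.00). G and Z share the same x with |GZ| = 48.5 and Z on the −y side, so Z = (0.00, -48.5). The virtual corner opposite G is at (53.0, -48.5). The tangent condition forces CM to be normal to RM and A1 meets AZ tangentially, so CA is at right angles to AZ, with radius 9.0, so the center C sits 9.0 in from both sides at C = (44.0, -39.5). That places the tangent points at M = (53.0, -39.5) on RM and A = (44.0, -48.5) on AZ. Then |GM| = |M − G| = 66.1.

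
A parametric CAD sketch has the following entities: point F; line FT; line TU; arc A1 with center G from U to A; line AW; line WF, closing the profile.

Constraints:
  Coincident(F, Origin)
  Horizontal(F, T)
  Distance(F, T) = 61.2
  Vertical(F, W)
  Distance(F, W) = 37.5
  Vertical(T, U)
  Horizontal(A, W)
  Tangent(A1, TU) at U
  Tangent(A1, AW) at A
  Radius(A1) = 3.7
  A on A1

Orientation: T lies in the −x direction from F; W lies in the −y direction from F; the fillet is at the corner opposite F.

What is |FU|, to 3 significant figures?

69.9

The virtual corner opposite F is at (-61.2, -37.5). Tangency of A1 to TU means the radius GU is perpendicular to TU and since A1 is tangent to AW there, GA ⟂ AW, with radius 3.7, so the center G sits 3.7 in from both sides at G = (-57.5, -33.8). That places the tangent points at U = (-61.2, -33.8) on TU and A = (-57.5, -37.5) on AW. Then |FU| = |U − F| = 69.9.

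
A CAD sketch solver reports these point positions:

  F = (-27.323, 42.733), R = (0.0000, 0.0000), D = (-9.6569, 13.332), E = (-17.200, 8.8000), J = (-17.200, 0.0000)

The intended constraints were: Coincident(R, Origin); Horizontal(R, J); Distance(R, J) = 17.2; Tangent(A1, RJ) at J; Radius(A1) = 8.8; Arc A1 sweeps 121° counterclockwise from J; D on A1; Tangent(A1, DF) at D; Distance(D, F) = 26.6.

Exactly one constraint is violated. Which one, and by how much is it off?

Distance(D, F) = 26.6 — off by 7.70.

R = (0.00, 0.00) ✓; R.y = 0.00, J.y = 0.00 ✓; |RJ| = 17.20 ✓; ∠(EJ, JR) = 90.00° ✓; |EJ| = 8.800 ✓; bearing(E→D) − bearing(E→J) = 121.0° ✓; |ED| = 8.800 ✓; ∠(ED, DF) = 90.00° ✓; |DF| = 34.30 ✗.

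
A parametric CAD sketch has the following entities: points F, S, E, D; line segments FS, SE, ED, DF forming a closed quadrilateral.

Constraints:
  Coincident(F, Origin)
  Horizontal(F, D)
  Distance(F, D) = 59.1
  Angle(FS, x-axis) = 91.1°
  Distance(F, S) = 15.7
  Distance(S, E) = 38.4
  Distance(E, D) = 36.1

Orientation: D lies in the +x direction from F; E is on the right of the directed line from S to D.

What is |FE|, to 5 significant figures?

28.443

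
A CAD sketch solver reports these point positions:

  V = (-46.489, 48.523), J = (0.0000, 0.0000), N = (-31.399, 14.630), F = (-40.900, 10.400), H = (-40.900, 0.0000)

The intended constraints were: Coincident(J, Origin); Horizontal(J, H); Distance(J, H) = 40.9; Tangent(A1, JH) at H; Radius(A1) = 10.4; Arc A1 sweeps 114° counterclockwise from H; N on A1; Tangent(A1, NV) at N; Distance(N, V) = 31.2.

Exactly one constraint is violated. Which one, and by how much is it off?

Distance(N, V) = 31.2 — off by 5.90.

J = (0.00, 0.00) ✓; J.y = 0.00, H.y = 0.00 ✓; |JH| = 40.90 ✓; ∠(FH, HJ) = 90.00° ✓; |FH| = 10.40 ✓; bearing(F→N) − bearing(F→H) = 114.0° ✓; |FN| = 10.40 ✓; ∠(FN, NV) = 90.00° ✓; |NV| = 37.10 ✗.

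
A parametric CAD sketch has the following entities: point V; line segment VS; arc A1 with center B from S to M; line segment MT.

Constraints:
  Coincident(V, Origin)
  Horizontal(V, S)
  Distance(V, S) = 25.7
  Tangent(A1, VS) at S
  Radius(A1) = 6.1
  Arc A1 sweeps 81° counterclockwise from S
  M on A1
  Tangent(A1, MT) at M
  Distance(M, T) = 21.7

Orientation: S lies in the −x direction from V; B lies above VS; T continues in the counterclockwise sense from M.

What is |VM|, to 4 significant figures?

20.34

V is at the origin; VS is horizontal with |VS| = 25.7 and S on the −x side, so S = (-25.70, 0.000). The tangent condition forces BS to be normal to VS, so B = S + (0, 6.1) = (-25.70, 6.100). On A1, S sits at bearing -90° from B; an 81° counterclockwise sweep puts M at bearing -9°, so M = B + 6.1·(cos -9°, sin -9°) = (-19.68, 5.146). Then |VM| = |M − V| = 20.34.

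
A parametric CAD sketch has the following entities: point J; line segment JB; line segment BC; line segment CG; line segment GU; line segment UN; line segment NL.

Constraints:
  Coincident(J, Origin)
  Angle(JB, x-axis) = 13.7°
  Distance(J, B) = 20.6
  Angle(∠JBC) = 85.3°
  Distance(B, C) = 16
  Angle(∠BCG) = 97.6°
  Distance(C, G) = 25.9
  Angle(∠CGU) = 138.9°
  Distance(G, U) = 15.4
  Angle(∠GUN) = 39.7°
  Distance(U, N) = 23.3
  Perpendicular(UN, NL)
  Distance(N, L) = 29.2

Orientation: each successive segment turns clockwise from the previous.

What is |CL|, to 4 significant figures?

24.67

J is at the origin; JB runs at 13.7° with length 20.6, so B = (20.01, 4.879). ∠JBC = 85.3° gives BC at -81.00° from the x-axis; with |BC| = 16.0, C = (22.52, -10.92). ∠BCG = 97.6° gives CG at -163.4° from the x-axis; with |CG| = 25.9, G = (-2.304, -18.32). ∠CGU = 138.9° gives GU at 155.5° from the x-axis; with |GU| = 15.4, U = (-16.32, -11.94). ∠GUN = 39.7° gives UN at 15.20° from the x-axis; with |UN| = 23.3, N = (6.168, -5.828). The perpendicularity gives NL at right angles to UN, so NL runs at -74.80°; with |NL| = 29.2, L = (13.82, -34.01). Then |CL| = |L − C| = 24.67.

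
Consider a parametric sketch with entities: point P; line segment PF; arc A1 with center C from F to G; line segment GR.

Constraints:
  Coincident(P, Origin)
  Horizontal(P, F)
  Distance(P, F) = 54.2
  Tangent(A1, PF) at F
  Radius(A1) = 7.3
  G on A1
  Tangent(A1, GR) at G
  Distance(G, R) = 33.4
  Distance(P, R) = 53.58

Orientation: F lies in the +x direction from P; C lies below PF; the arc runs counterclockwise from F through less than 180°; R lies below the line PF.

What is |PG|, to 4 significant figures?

47.47

Checks: |CF| = 7.300 ✓; |CG| = 7.300 ✓; ∠(CG, GR) = 90.00° ✓; |GR| = 33.40 ✓; |PR| = 53.58 ✓.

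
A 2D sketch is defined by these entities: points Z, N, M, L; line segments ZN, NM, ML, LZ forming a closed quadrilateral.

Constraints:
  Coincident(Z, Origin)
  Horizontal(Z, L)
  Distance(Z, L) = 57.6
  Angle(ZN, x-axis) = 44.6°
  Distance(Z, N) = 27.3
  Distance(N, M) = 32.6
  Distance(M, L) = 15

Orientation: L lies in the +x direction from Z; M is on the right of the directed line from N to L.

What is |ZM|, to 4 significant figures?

43.12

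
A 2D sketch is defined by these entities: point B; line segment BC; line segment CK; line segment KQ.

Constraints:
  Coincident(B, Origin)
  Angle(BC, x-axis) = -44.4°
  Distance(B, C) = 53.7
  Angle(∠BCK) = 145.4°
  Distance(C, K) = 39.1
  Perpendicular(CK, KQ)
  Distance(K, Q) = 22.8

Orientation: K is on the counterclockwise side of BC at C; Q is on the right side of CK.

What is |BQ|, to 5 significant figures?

98.891

B is at the origin; BC runs at -44.4° with length 53.7, so C = 53.7·(cos -44.4°, sin -44.4°) = (38.367, -37.572). ∠BCK = 145.4°, so CK runs at -44.4° + (180° − 145.4°) = -9.8000° from the x-axis; with |CK| = 39.1, K = C + 39.1·(cos -9.8000°, sin -9.8000°) = (76.897, -44.227). The perpendicularity gives KQ at right angles to CK; with |KQ| = 22.8 on the right of CK, Q = K + 22.8·(-0.17021, -0.98541) = (73.016, -66.694). Then |BQ| = |Q − B| = 98.891.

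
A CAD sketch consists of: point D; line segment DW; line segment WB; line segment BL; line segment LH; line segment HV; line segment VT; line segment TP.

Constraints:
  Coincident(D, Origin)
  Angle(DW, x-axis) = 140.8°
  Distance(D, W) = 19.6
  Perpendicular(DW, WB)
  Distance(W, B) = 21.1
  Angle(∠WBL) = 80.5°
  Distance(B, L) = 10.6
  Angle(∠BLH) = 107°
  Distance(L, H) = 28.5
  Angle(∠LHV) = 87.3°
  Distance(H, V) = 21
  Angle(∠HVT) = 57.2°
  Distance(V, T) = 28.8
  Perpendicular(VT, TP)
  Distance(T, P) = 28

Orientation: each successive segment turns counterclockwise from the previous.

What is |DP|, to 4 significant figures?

12.00

D is at the origin; DW runs at 140.8° with length 19.6, so W = (-15.19, 12.39). The perpendicularity gives WB at right angles to DW, so WB runs at -129.2°; with |WB| = 21.1, B = (-28.52, -3.964). ∠WBL = 80.5° gives BL at -29.70° from the x-axis; with |BL| = 10.6, L = (-19.32, -9.215). ∠BLH = 107.0° gives LH at 43.30° from the x-axis; with |LH| = 28.5, H = (1.424, 10.33). ∠LHV = 87.3° gives HV at 136.0° from the x-axis; with |HV| = 21.0, V = (-13.68, 24.92). ∠HVT = 57.2° gives VT at -101.2° from the x-axis; with |VT| = 28.8, T = (-19.28, -3.333). VT ⟂ TP, so TP runs at -11.20°; with |TP| = 28.0, P = (8.191, -8.772). Then |DP| = |P − D| = 12.00.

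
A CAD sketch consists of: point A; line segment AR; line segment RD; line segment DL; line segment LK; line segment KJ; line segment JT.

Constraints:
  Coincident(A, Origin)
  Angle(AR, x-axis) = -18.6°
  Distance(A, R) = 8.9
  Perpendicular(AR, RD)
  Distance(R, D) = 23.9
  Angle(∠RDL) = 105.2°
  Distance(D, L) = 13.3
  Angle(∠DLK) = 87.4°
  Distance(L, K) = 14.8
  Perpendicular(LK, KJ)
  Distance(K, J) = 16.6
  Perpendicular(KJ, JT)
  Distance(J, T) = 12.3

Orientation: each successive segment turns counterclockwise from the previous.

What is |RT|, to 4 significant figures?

21.51

A is at the origin; AR runs at -18.6° with length 8.9, so R = (8.435, -2.839). AR is perpendicular to RD, so RD runs at 71.40°; with |RD| = 23.9, D = (16.06, 19.81). ∠RDL = 105.2° gives DL at 146.2° from the x-axis; with |DL| = 13.3, L = (5.006, 27.21). ∠DLK = 87.4° gives LK at -121.2° from the x-axis; with |LK| = 14.8, K = (-2.661, 14.55). LK is perpendicular to KJ, so KJ runs at -31.20°; with |KJ| = 16.6, J = (11.54, 5.953). The perpendicularity gives JT at right angles to KJ, so JT runs at 58.80°; with |JT| = 12.3, T = (17.91, 16.47). Then |RT| = |T − R| = 21.51.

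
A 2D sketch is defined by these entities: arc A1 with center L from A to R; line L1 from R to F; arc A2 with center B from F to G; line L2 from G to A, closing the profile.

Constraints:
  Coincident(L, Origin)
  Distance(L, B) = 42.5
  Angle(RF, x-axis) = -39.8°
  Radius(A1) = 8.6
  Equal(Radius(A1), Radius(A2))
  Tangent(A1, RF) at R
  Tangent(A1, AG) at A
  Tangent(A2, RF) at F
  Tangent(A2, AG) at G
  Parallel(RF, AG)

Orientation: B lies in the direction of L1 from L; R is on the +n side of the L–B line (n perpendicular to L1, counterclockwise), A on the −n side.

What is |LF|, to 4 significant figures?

43.36

Tangency of A1 to both parallel lines with radius 8.6 puts R and A at L ± 8.6·n: R = (5.505, 6.607), A = (-5.505, -6.607). Equal radii place F and G the same way about B: F = B + 8.6·n = (38.16, -20.60), G = B − 8.6·n = (27.15, -33.81). Then |LF| = |F − L| = 43.36.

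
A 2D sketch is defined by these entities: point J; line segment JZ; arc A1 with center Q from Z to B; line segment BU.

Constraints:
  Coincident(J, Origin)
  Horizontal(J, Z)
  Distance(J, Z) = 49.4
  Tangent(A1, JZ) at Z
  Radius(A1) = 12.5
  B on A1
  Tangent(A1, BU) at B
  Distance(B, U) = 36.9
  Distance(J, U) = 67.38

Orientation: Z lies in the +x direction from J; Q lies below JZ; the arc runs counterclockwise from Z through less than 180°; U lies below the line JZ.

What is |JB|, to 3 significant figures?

40.0

J is at the origin; J and Z share the same y with |JZ| = 49.4 and Z on the +x side, so Z = (49.4, 0.00). The tangent condition forces QZ to be normal to JZ, so Q = Z + (0, -12.5) = (49.4, -12.5). Since QB ⟂ BU (tangency), |QU| = √(12.5² + 36.9²) = 39.0 regardless of where B sits on A1. So U lies on both circle(J, 67.38) and circle(Q, 39.0); the below-JZ intersection is U = (43.9, -51.1). B is the foot of the tangent from U: B = (37.1, -14.8).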